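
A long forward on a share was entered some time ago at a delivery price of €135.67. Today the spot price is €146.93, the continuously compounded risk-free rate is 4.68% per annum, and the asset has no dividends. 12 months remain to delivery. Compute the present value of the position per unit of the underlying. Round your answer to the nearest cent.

Current fair forward for the remaining 12 months: F = S·e^(r·T), r = 0.0468
F = 146.93 · e^(0.0468 × 12/12) = 146.93 × 1.047912 = 153.9697
Value of long forward = (F − K)·e^(−rT) = (153.9697 − 135.67) · e^(−0.0468·12/12)
= 18.2997 × 0.954278 = 17.46

€17.46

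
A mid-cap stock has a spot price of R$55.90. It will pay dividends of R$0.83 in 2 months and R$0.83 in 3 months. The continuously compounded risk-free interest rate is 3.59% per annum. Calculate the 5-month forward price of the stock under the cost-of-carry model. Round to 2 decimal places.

R$55.07

PV(dividends) I = 0.83·e^(−0.0359·2/12) + 0.83·e^(−0.0359·3/12)
I = 0.8250 + 0.8226 = 1.6476
F = (S − I)·e^(rT) = (55.90 − 1.6476) · e^(0.0359·5/12)
= 54.2524 · e^0.014958 = 54.2524 × 1.015070 = R$55.07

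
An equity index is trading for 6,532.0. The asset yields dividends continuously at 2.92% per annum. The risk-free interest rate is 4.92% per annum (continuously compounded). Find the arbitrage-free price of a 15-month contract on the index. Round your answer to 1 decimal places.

6,697.4

F = S·e^((r − q)T) = 6532.0 · e^((0.0492 − 0.0292) × 15/12)
= 6532.0 · e^0.025000 = 6532.0 × 1.025315
F = 6,697.4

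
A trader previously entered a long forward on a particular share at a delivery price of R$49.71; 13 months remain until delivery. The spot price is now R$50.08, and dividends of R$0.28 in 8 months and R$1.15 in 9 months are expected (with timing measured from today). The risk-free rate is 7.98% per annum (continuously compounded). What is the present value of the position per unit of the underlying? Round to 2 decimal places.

PV(remaining dividends) I = 0.28·e^(−0.0798·8/12) + 1.15·e^(−0.0798·9/12) = 1.3487
Current forward F = (S − I)·e^(rT) = (50.08 − 1.3487)·e^(0.0798·13/12) = 48.7313 × 1.090297 = 53.1316
Value (long) = (F − K)·e^(−rT) = (53.1316 − 49.71) × 0.917181 = 3.1382
Value = R$3.14

R$3.14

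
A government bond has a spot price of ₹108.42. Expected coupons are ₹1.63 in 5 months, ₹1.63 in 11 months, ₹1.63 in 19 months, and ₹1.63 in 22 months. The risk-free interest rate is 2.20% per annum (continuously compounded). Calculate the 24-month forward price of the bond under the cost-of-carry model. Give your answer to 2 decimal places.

₹106.66

PV(coupons) I = 1.63·e^(−0.0220·5/12) + 1.63·e^(−0.0220·11/12) + 1.63·e^(−0.0220·19/12) + 1.63·e^(−0.0220·22/12)
I = 1.6151 + 1.5975 + 1.5742 + 1.5656 = 6.3524
F = (S − I)·e^(rT) = (108.42 − 6.3524) · e^(0.0220·24/12)
= 102.0676 · e^0.044000 = 102.0676 × 1.044982 = ₹106.66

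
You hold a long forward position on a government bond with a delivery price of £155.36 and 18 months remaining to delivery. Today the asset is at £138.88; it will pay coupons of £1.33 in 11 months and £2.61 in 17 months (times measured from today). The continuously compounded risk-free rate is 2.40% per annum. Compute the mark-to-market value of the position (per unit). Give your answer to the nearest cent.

-£14.81

PV(remaining coupons) I = 1.33·e^(−0.0240·11/12) + 2.61·e^(−0.0240·17/12) = 3.8238
Current forward F = (S − I)·e^(rT) = (138.88 − 3.8238)·e^(0.0240·18/12) = 135.0562 × 1.036656 = 140.0068
Value (long) = (F − K)·e^(−rT) = (140.0068 − 155.36) × 0.964640 = -14.8103
Value = -£14.81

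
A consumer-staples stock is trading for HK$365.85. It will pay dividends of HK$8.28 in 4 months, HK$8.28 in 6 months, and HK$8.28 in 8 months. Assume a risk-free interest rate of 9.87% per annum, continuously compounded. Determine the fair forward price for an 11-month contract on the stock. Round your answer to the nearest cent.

PV(dividends) I = 8.28·e^(−0.0987·4/12) + 8.28·e^(−0.0987·6/12) + 8.28·e^(−0.0987·8/12)
I = 8.0120 + 7.8813 + 7.7527 = 23.6460
F = (S − I)·e^(rT) = (365.85 − 23.6460) · e^(0.0987·11/12)
= 342.2040 · e^0.090475 = 342.2040 × 1.094694 = HK$374.61

HK$374.61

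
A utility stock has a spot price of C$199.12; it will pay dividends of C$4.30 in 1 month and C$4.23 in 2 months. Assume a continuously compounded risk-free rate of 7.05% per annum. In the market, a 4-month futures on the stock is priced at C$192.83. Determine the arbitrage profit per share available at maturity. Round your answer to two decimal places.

PV(dividends) I = 4.30·e^(−0.0705·1/12) + 4.23·e^(−0.0705·2/12) = 8.4554
Fair futures F* = (S − I)·e^(rT) = (199.12 − 8.4554)·e^0.023500 = 190.6646 × 1.023778 = 195.1982
Market C$192.83 < fair 195.1982: forward underpriced → reverse cash-and-carry (short the stock, invest proceeds at r, pay the dividends, go long the forward).
Profit at T = |F_mkt − F*| = |192.83 − 195.1982| = C$2.37 per share

C$2.37 per share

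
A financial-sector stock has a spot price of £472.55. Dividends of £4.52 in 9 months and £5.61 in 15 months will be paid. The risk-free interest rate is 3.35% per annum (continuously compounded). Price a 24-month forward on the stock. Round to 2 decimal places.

£494.83

PV(dividends) I = 4.52·e^(−0.0335·9/12) + 5.61·e^(−0.0335·15/12)
I = 4.4078 + 5.3799 = 9.7877
F = (S − I)·e^(rT) = (472.55 − 9.7877) · e^(0.0335·24/12)
= 462.7623 · e^0.067000 = 462.7623 × 1.069295 = £494.83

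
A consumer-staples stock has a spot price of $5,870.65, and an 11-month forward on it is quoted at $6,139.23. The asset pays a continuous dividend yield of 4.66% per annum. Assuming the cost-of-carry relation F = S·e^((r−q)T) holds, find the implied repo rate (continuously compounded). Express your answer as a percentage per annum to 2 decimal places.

From F = S·e^((r−q)T): (r − q) = ln(F/S)/T
ln(6139.23/5870.65) = ln(1.045750) = 0.044734
(r − q) = 0.044734 / (11/12) = 0.048801
r = ln(F/S)/T + q = 0.048801 + 0.0466 = 0.095401
r = 9.54%

9.54%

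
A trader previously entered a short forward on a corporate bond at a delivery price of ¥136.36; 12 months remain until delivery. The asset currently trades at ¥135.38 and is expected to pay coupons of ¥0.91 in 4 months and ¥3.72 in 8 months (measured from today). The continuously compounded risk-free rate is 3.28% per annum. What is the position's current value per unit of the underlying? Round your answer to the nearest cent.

¥1.12

PV(remaining coupons) I = 0.91·e^(−0.0328·4/12) + 3.72·e^(−0.0328·8/12) = 4.5396
Current forward F = (S − I)·e^(rT) = (135.38 − 4.5396)·e^(0.0328·12/12) = 130.8404 × 1.033344 = 135.2031
Value (long) = (F − K)·e^(−rT) = (135.2031 − 136.36) × 0.967732 = -1.1196
Short position value = −(long value) = ¥1.12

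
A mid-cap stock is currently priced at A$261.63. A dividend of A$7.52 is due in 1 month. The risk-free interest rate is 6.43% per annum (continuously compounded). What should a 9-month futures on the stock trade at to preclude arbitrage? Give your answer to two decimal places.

PV(dividends) I = 7.52·e^(−0.0643·1/12)
I = 7.4798
F = (S − I)·e^(rT) = (261.63 − 7.4798) · e^(0.0643·9/12)
= 254.1502 · e^0.048225 = 254.1502 × 1.049407 = A$266.71

A$266.71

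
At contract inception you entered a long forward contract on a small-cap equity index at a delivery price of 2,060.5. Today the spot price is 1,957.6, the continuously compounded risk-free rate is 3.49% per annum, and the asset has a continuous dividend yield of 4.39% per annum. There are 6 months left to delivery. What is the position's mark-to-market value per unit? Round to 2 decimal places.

Current fair forward for the remaining 6 months: F = S·e^((r − q)·T), (r − q) = 0.0349 − 0.0439 = -0.0090
F = 1957.6 · e^(-0.0090 × 6/12) = 1957.6 × 0.99551011 = 1948.8106
Value of long forward = (F − K)·e^(−rT) = (1948.8106 − 2060.5) · e^(−0.0349·6/12)
= -111.6894 × 0.98270137 = -109.76

-109.76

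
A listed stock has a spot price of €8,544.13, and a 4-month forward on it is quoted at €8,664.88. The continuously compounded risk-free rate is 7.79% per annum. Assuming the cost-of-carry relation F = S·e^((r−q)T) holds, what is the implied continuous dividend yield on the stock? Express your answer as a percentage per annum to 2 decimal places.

3.58%

From F = S·e^((r−q)T): (r − q) = ln(F/S)/T
ln(8664.88/8544.13) = ln(1.014133) = 0.014034
(r − q) = 0.014034 / (4/12) = 0.042102
q = r − ln(F/S)/T = 0.0779 − 0.042102 = 0.035798
q = 3.58%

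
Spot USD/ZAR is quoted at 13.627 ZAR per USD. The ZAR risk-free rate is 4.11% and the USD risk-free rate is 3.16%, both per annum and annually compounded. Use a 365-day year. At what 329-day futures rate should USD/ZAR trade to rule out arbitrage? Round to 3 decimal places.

By covered interest parity, F = S · (1+r_ZAR)^T / (1+r_USD)^T
= 13.627 × 1.036972 / 1.028439 = 13.627 × 1.008297
F = 13.740 ZAR per USD

13.740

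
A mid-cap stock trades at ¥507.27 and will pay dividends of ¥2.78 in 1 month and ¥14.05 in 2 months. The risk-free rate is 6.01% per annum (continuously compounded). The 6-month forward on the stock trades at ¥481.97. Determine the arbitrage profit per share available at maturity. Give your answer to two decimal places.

PV(dividends) I = 2.78·e^(−0.0601·1/12) + 14.05·e^(−0.0601·2/12) = 16.6761
Fair forward F* = (S − I)·e^(rT) = (507.27 − 16.6761)·e^0.030050 = 490.5939 × 1.030506 = 505.5600
Market ¥481.97 < fair 505.5600: forward underpriced → reverse cash-and-carry (short the stock, invest proceeds at r, pay the dividends, go long the forward).
Profit at T = |F_mkt − F*| = |481.97 − 505.5600| = ¥23.59 per share

¥23.59 per share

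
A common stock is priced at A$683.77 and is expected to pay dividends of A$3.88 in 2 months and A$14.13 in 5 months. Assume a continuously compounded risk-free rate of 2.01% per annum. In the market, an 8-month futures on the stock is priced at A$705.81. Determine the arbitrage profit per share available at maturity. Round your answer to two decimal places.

PV(dividends) I = 3.88·e^(−0.0201·2/12) + 14.13·e^(−0.0201·5/12) = 17.8792
Fair futures F* = (S − I)·e^(rT) = (683.77 − 17.8792)·e^0.013400 = 665.8908 × 1.013490 = 674.8737
Market A$705.81 > fair 674.8737: forward overpriced → cash-and-carry (borrow at r, buy the stock and collect the dividends, short the forward).
Profit at T = |F_mkt − F*| = |705.81 − 674.8737| = A$30.94 per share

A$30.94 per share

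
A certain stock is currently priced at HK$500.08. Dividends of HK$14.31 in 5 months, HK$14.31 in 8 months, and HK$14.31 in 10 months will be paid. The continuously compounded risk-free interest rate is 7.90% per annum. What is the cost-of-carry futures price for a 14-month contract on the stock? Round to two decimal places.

PV(dividends) I = 14.31·e^(−0.0790·5/12) + 14.31·e^(−0.0790·8/12) + 14.31·e^(−0.0790·10/12)
I = 13.8466 + 13.5758 + 13.3983 = 40.8207
F = (S − I)·e^(rT) = (500.08 − 40.8207) · e^(0.0790·14/12)
= 459.2593 · e^0.092167 = 459.2593 × 1.096548 = HK$503.60

HK$503.60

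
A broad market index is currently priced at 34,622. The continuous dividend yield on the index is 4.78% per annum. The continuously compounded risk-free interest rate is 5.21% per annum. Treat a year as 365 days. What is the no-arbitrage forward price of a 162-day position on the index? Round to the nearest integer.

F = S·e^((r − q)T) = 34622 · e^((0.0521 − 0.0478) × 162/365)
= 34622 · e^0.001908 = 34622 × 1.001910
F = 34,688

34,688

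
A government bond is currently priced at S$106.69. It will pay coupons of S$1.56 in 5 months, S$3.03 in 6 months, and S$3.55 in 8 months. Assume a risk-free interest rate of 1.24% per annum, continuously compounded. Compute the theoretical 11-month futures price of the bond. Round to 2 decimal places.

S$99.73

PV(coupons) I = 1.56·e^(−0.0124·5/12) + 3.03·e^(−0.0124·6/12) + 3.55·e^(−0.0124·8/12)
I = 1.5520 + 3.0113 + 3.5208 = 8.0841
F = (S − I)·e^(rT) = (106.69 − 8.0841) · e^(0.0124·11/12)
= 98.6059 · e^0.011367 = 98.6059 × 1.011432 = S$99.73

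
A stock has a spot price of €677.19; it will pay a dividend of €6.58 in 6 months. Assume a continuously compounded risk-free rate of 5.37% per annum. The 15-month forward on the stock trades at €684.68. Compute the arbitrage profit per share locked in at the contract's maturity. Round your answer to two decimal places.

PV(dividends) I = 6.58·e^(−0.0537·6/12) = 6.4057
Fair forward F* = (S − I)·e^(rT) = (677.19 − 6.4057)·e^0.067125 = 670.7843 × 1.069429 = 717.3562
Market €684.68 < fair 717.3562: forward underpriced → reverse cash-and-carry (short the stock, invest proceeds at r, pay the dividends, go long the forward).
Profit at T = |F_mkt − F*| = |684.68 − 717.3562| = €32.68 per share

€32.68 per share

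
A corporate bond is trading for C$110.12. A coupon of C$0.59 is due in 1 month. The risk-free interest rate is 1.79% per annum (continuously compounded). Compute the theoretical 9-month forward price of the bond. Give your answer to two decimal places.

PV(coupons) I = 0.59·e^(−0.0179·1/12)
I = 0.5891
F = (S − I)·e^(rT) = (110.12 − 0.5891) · e^(0.0179·9/12)
= 109.5309 · e^0.013425 = 109.5309 × 1.013516 = C$111.01

C$111.01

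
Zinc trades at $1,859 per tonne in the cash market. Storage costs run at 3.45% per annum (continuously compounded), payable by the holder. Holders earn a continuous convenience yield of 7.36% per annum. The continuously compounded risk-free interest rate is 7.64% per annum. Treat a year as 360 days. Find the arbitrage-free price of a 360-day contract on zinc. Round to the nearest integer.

$1,930 per tonne

Net carry = r + u − y = 0.0764 + 0.0345 − 0.0736 = 0.0373
F = S·e^((r+u−y)T) = 1859 · e^(0.0373 × 360/360) = 1859 · e^0.037300
= 1859 × 1.038004 = $1,930 per tonne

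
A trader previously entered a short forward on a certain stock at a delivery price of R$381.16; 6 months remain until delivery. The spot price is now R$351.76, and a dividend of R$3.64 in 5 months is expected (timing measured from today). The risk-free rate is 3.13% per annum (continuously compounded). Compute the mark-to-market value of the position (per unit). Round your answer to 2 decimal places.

R$27.07

PV(remaining dividends) I = 3.64·e^(−0.0313·5/12) = 3.5928
Current forward F = (S − I)·e^(rT) = (351.76 − 3.5928)·e^(0.0313·6/12) = 348.1672 × 1.015773 = 353.6588
Value (long) = (F − K)·e^(−rT) = (353.6588 − 381.16) × 0.984472 = -27.0742
Short position value = −(long value) = R$27.07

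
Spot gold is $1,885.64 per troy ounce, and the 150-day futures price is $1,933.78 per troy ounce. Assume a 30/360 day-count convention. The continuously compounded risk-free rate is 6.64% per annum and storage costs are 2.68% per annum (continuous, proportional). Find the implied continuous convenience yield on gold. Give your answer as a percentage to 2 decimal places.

F = S·e^((r+u−y)T) ⇒ (r+u−y) = ln(F/S)/T
ln(1933.78/1885.64) = 0.025209; /T ⇒ 0.060502
y = r + u − ln(F/S)/T = 0.0664 + 0.0268 − 0.060502 = 0.032698
y = 3.27%

3.27%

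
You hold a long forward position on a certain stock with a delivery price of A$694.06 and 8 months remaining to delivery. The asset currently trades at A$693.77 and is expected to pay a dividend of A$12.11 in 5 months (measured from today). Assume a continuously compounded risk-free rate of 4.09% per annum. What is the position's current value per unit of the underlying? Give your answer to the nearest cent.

PV(remaining dividends) I = 12.11·e^(−0.0409·5/12) = 11.9054
Current forward F = (S − I)·e^(rT) = (693.77 − 11.9054)·e^(0.0409·8/12) = 681.8646 × 1.027642 = 700.7127
Value (long) = (F − K)·e^(−rT) = (700.7127 − 694.06) × 0.973102 = 6.4738
Value = A$6.47

A$6.47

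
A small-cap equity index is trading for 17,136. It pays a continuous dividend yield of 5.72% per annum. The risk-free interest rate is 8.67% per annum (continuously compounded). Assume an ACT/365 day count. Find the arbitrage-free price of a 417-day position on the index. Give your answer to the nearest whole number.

17,723

F = S·e^((r − q)T) = 17136 · e^((0.0867 − 0.0572) × 417/365)
= 17136 · e^0.033703 = 17136 × 1.034277
F = 17,723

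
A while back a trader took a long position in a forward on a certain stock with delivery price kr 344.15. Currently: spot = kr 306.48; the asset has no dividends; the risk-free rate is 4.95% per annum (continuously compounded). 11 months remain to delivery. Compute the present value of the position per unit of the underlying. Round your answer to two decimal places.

Current fair forward for the remaining 11 months: F = S·e^(r·T), r = 0.0495
F = 306.48 · e^(0.0495 × 11/12) = 306.48 × 1.046420 = 320.7068
Value of long forward = (F − K)·e^(−rT) = (320.7068 − 344.15) · e^(−0.0495·11/12)
= -23.4432 × 0.955639 = -22.40

-kr 22.40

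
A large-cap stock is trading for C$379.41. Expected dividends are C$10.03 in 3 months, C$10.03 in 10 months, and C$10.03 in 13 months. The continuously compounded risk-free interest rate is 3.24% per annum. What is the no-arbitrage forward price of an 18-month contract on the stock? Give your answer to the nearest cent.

PV(dividends) I = 10.03·e^(−0.0324·3/12) + 10.03·e^(−0.0324·10/12) + 10.03·e^(−0.0324·13/12)
I = 9.9491 + 9.7628 + 9.6841 = 29.3960
F = (S − I)·e^(rT) = (379.41 − 29.3960) · e^(0.0324·18/12)
= 350.0140 · e^0.048600 = 350.0140 × 1.049800 = C$367.44

C$367.44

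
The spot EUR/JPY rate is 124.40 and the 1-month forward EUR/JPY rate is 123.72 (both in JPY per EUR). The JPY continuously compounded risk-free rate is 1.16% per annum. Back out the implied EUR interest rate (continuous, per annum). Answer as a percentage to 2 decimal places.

F = S·e^((r_JPY − r_EUR)T) ⇒ r_EUR = r_JPY − ln(F/S)/T
ln(123.72/124.40) = -0.005481; /(1/12) = -0.065772
r_EUR = 0.0116 + 0.065772 = 0.077372
r_EUR = 7.74%

7.74%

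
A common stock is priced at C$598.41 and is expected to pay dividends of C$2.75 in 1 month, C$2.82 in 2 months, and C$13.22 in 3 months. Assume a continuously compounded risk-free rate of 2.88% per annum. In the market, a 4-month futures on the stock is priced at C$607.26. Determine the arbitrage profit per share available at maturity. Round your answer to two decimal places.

PV(dividends) I = 2.75·e^(−0.0288·1/12) + 2.82·e^(−0.0288·2/12) + 13.22·e^(−0.0288·3/12) = 18.6751
Fair futures F* = (S − I)·e^(rT) = (598.41 − 18.6751)·e^0.009600 = 579.7349 × 1.009646 = 585.3270
Market C$607.26 > fair 585.3270: forward overpriced → cash-and-carry (borrow at r, buy the stock and collect the dividends, short the forward).
Profit at T = |F_mkt − F*| = |607.26 − 585.3270| = C$21.93 per share

C$21.93 per share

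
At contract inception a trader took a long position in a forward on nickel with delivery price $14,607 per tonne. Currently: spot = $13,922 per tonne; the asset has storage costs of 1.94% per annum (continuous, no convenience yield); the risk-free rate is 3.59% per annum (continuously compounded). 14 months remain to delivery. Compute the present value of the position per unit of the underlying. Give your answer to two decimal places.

$232.85 per tonne

Current fair forward for the remaining 14 months: F = S·e^((r + u)·T), (r + u) = 0.0359 + 0.0194 = 0.0553
F = 13922 · e^(0.0553 × 14/12) = 13922 × 1.06664336 = 14849.8089
Value of long forward = (F − K)·e^(−rT) = (14849.8089 − 14607) · e^(−0.0359·14/12)
= 242.8089 × 0.95898166 = 232.85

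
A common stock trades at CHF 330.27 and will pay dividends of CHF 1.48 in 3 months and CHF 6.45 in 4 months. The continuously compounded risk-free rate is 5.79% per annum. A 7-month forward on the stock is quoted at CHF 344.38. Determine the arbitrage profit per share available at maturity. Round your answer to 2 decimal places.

PV(dividends) I = 1.48·e^(−0.0579·3/12) + 6.45·e^(−0.0579·4/12) = 7.7854
Fair forward F* = (S − I)·e^(rT) = (330.27 − 7.7854)·e^0.033775 = 322.4846 × 1.034352 = 333.5626
Market CHF 344.38 > fair 333.5626: forward overpriced → cash-and-carry (borrow at r, buy the stock and collect the dividends, short the forward).
Profit at T = |F_mkt − F*| = |344.38 − 333.5626| = CHF 10.82 per share

CHF 10.82 per share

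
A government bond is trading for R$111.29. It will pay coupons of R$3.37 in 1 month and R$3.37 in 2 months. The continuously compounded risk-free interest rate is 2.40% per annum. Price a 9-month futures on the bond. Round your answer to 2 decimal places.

R$106.47

PV(coupons) I = 3.37·e^(−0.0240·1/12) + 3.37·e^(−0.0240·2/12)
I = 3.3633 + 3.3565 = 6.7198
F = (S − I)·e^(rT) = (111.29 − 6.7198) · e^(0.0240·9/12)
= 104.5702 · e^0.018000 = 104.5702 × 1.018163 = R$106.47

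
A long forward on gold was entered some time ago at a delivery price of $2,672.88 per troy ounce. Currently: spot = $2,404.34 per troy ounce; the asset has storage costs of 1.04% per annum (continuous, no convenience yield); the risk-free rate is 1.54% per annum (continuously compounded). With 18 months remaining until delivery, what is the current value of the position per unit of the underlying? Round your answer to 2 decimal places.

-$169.70 per troy ounce

Current fair forward for the remaining 18 months: F = S·e^((r + u)·T), (r + u) = 0.0154 + 0.0104 = 0.0258
F = 2404.34 · e^(0.0258 × 18/12) = 2404.34 × 1.03945860 = 2499.2119
Value of long forward = (F − K)·e^(−rT) = (2499.2119 − 2672.88) · e^(−0.0154·18/12)
= -173.6681 × 0.97716476 = -169.70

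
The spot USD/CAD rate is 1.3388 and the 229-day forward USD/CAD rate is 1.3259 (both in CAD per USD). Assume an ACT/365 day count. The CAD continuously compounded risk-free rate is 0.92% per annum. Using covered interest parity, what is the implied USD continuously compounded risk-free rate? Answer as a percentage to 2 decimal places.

F = S·e^((r_CAD − r_USD)T) ⇒ r_USD = r_CAD − ln(F/S)/T
ln(1.3259/1.3388) = -0.009682; /(229/365) = -0.015432
r_USD = 0.0092 + 0.015432 = 0.024632
r_USD = 2.46%

2.46%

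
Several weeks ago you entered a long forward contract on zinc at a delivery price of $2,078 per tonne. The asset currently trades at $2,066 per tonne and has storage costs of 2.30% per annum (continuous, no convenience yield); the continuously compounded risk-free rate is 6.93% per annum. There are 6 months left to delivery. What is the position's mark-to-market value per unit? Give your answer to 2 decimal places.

$82.67 per tonne

Current fair forward for the remaining 6 months: F = S·e^((r + u)·T), (r + u) = 0.0693 + 0.0230 = 0.0923
F = 2066 · e^(0.0923 × 6/12) = 2066 × 1.04723148 = 2163.5802
Value of long forward = (F − K)·e^(−rT) = (2163.5802 − 2078) · e^(−0.0693·6/12)
= 85.5802 × 0.96594344 = 82.67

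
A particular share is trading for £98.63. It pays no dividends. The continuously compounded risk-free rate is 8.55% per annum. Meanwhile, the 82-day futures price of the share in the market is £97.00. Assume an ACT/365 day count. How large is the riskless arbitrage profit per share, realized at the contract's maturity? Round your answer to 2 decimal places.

£3.54 per share

Fair futures: F* = S·e^(carry·T), with carry = r = 0.0855
F* = 98.63 · e^(0.0855 × 82/365) = 98.63 · e^0.019208 = 98.63 × 1.019394 = £100.5428
Market £97.00 < fair £100.5428: forward underpriced → reverse cash-and-carry (short spot, go long the forward).
At maturity, profit = |F_mkt − F*| = |97.00 − 100.5428| = £3.54 per share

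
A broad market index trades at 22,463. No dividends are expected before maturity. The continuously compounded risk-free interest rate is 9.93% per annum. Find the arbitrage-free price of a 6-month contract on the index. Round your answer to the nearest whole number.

F = S·e^(rT) = 22463 · e^(0.0993 × 6/12)
= 22463 · e^0.049650 = 22463 × 1.050903
F = 23,606

23,606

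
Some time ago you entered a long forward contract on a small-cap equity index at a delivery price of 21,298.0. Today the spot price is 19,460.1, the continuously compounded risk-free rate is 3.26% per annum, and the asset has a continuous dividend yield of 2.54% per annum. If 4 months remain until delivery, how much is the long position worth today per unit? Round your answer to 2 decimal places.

-1771.78

Current fair forward for the remaining 4 months: F = S·e^((r − q)·T), (r − q) = 0.0326 − 0.0254 = 0.0072
F = 19460.1 · e^(0.0072 × 4/12) = 19460.1 × 1.00240288 = 19506.8603
Value of long forward = (F − K)·e^(−rT) = (19506.8603 − 21298.0) · e^(−0.0326·4/12)
= -1791.1397 × 0.98919216 = -1771.78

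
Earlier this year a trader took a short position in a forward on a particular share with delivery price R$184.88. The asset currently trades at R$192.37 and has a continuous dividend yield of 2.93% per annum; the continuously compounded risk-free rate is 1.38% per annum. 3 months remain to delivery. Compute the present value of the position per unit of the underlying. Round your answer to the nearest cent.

Current fair forward for the remaining 3 months: F = S·e^((r − q)·T), (r − q) = 0.0138 − 0.0293 = -0.0155
F = 192.37 · e^(-0.0155 × 3/12) = 192.37 × 0.996132 = 191.6259
Value of long forward = (F − K)·e^(−rT) = (191.6259 − 184.88) · e^(−0.0138·3/12)
= 6.7459 × 0.996556 = 6.72
Short position value = −(long value) = -R$6.72

-R$6.72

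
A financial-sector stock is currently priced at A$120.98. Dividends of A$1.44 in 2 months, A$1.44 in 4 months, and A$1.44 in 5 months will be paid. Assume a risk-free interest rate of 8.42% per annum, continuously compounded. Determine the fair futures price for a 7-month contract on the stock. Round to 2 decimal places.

PV(dividends) I = 1.44·e^(−0.0842·2/12) + 1.44·e^(−0.0842·4/12) + 1.44·e^(−0.0842·5/12)
I = 1.4199 + 1.4001 + 1.3904 = 4.2104
F = (S − I)·e^(rT) = (120.98 − 4.2104) · e^(0.0842·7/12)
= 116.7696 · e^0.049117 = 116.7696 × 1.050343 = A$122.65

A$122.65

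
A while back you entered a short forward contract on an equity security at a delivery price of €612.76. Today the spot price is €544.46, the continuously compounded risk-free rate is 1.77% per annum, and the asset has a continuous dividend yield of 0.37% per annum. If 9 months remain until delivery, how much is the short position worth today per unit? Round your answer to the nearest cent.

€61.73

Current fair forward for the remaining 9 months: F = S·e^((r − q)·T), (r − q) = 0.0177 − 0.0037 = 0.0140
F = 544.46 · e^(0.0140 × 9/12) = 544.46 × 1.010555 = 550.2068
Value of long forward = (F − K)·e^(−rT) = (550.2068 − 612.76) · e^(−0.0177·9/12)
= -62.5532 × 0.986813 = -61.73
Short position value = −(long value) = €61.73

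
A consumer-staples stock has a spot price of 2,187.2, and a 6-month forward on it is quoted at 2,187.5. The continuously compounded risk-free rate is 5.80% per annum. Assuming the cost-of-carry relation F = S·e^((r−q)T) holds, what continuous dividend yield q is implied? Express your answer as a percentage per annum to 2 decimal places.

5.77%

From F = S·e^((r−q)T): (r − q) = ln(F/S)/T
ln(2187.5/2187.2) = ln(1.000137) = 0.000137
(r − q) = 0.000137 / (6/12) = 0.000274
q = r − ln(F/S)/T = 0.0580 − 0.000274 = 0.057726
q = 5.77%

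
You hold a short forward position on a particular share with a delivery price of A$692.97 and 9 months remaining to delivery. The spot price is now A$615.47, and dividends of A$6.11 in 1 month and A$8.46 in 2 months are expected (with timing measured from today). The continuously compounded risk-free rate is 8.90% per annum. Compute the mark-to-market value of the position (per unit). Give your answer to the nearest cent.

PV(remaining dividends) I = 6.11·e^(−0.0890·1/12) + 8.46·e^(−0.0890·2/12) = 14.4003
Current forward F = (S − I)·e^(rT) = (615.47 − 14.4003)·e^(0.0890·9/12) = 601.0697 × 1.069028 = 642.5603
Value (long) = (F − K)·e^(−rT) = (642.5603 − 692.97) × 0.935429 = -47.1547
Short position value = −(long value) = A$47.15

A$47.15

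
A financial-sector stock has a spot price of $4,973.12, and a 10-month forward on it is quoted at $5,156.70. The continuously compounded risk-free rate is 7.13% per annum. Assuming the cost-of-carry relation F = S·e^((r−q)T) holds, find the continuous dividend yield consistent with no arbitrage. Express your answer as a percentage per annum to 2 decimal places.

2.78%

From F = S·e^((r−q)T): (r − q) = ln(F/S)/T
ln(5156.70/4973.12) = ln(1.036914) = 0.036249
(r − q) = 0.036249 / (10/12) = 0.043499
q = r − ln(F/S)/T = 0.0713 − 0.043499 = 0.027801
q = 2.78%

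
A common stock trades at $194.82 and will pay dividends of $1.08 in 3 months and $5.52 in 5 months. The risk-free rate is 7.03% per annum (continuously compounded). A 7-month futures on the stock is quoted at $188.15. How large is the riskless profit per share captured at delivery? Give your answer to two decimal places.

PV(dividends) I = 1.08·e^(−0.0703·3/12) + 5.52·e^(−0.0703·5/12) = 6.4218
Fair futures F* = (S − I)·e^(rT) = (194.82 − 6.4218)·e^0.041008 = 188.3982 × 1.041860 = 196.2845
Market $188.15 < fair 196.2845: forward underpriced → reverse cash-and-carry (short the stock, invest proceeds at r, pay the dividends, go long the forward).
Profit at T = |F_mkt − F*| = |188.15 − 196.2845| = $8.13 per share

$8.13 per share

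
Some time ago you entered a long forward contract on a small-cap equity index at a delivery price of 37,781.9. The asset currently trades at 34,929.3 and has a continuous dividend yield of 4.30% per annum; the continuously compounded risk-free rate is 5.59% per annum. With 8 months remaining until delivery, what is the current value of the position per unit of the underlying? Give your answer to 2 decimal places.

-2457.60

Current fair forward for the remaining 8 months: F = S·e^((r − q)·T), (r − q) = 0.0559 − 0.0430 = 0.0129
F = 34929.3 · e^(0.0129 × 8/12) = 34929.3 × 1.00863709 = 35230.9875
Value of long forward = (F − K)·e^(−rT) = (35230.9875 − 37781.9) · e^(−0.0559·8/12)
= -2550.9125 × 0.96341919 = -2457.60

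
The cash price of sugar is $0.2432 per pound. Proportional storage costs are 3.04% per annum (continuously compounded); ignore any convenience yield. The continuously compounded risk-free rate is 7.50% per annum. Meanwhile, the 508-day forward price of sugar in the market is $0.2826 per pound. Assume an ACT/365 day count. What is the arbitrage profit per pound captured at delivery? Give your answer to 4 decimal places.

$0.0010 per pound

Fair forward: F* = S·e^(carry·T), with carry = (r + u) = 0.0750 + 0.0304 = 0.1054
F* = 0.2432 · e^(0.1054 × 508/365) = 0.2432 · e^0.146694 = 0.2432 × 1.158000 = $0.2816
Market $0.2826 > fair $0.2816: forward overpriced → cash-and-carry (buy spot, short the forward).
At maturity, profit = |F_mkt − F*| = |0.2826 − 0.2816| = $0.0010 per pound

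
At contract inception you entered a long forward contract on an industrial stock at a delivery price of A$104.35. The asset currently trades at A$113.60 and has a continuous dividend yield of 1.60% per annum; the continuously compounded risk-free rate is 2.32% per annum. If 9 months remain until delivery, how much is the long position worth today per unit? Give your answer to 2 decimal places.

Current fair forward for the remaining 9 months: F = S·e^((r − q)·T), (r − q) = 0.0232 − 0.0160 = 0.0072
F = 113.60 · e^(0.0072 × 9/12) = 113.60 × 1.005415 = 114.2151
Value of long forward = (F − K)·e^(−rT) = (114.2151 − 104.35) · e^(−0.0232·9/12)
= 9.8651 × 0.982751 = 9.69

A$9.69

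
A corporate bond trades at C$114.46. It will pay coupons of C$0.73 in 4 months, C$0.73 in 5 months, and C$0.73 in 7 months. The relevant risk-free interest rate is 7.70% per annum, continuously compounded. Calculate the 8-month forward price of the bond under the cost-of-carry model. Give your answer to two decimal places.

C$118.26

PV(coupons) I = 0.73·e^(−0.0770·4/12) + 0.73·e^(−0.0770·5/12) + 0.73·e^(−0.0770·7/12)
I = 0.7115 + 0.7070 + 0.6979 = 2.1164
F = (S − I)·e^(rT) = (114.46 − 2.1164) · e^(0.0770·8/12)
= 112.3436 · e^0.051333 = 112.3436 × 1.052673 = C$118.26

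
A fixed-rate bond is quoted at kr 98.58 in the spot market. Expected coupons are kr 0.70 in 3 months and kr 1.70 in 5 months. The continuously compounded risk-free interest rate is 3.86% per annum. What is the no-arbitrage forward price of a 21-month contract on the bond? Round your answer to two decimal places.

kr 102.94

PV(coupons) I = 0.70·e^(−0.0386·3/12) + 1.70·e^(−0.0386·5/12)
I = 0.6933 + 1.6729 = 2.3662
F = (S − I)·e^(rT) = (98.58 − 2.3662) · e^(0.0386·21/12)
= 96.2138 · e^0.067550 = 96.2138 × 1.069884 = kr 102.94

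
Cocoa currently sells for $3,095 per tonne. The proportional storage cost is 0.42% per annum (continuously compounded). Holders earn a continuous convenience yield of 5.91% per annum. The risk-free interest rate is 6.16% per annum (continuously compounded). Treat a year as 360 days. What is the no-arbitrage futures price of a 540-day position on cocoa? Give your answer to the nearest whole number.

Net carry = r + u − y = 0.0616 + 0.0042 − 0.0591 = 0.0067
F = S·e^((r+u−y)T) = 3095 · e^(0.0067 × 540/360) = 3095 · e^0.010050
= 3095 × 1.010101 = $3,126 per tonne

$3,126 per tonne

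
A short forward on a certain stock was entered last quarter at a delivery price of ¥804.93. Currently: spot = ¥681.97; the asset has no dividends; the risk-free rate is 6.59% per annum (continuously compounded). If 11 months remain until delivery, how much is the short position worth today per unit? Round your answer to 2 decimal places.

Current fair forward for the remaining 11 months: F = S·e^(r·T), r = 0.0659
F = 681.97 · e^(0.0659 × 11/12) = 681.97 × 1.062270 = 724.4363
Value of long forward = (F − K)·e^(−rT) = (724.4363 − 804.93) · e^(−0.0659·11/12)
= -80.4937 × 0.941380 = -75.78
Short position value = −(long value) = ¥75.78

¥75.78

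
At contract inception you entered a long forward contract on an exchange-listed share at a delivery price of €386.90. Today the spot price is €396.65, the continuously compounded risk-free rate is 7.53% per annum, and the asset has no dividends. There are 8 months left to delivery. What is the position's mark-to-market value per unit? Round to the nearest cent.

€28.69

Current fair forward for the remaining 8 months: F = S·e^(r·T), r = 0.0753
F = 396.65 · e^(0.0753 × 8/12) = 396.65 × 1.051481 = 417.0699
Value of long forward = (F − K)·e^(−rT) = (417.0699 − 386.90) · e^(−0.0753·8/12)
= 30.1699 × 0.951039 = 28.69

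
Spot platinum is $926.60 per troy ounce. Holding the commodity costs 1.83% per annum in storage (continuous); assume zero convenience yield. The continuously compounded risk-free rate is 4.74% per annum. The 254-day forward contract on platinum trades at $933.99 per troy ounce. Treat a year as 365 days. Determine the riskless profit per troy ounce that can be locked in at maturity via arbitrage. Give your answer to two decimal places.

$35.96 per troy ounce

Fair forward: F* = S·e^(carry·T), with carry = (r + u) = 0.0474 + 0.0183 = 0.0657
F* = 926.60 · e^(0.0657 × 254/365) = 926.60 · e^0.045720 = 926.60 × 1.046781 = $969.9473
Market $933.99 < fair $969.9473: forward underpriced → reverse cash-and-carry (short spot, go long the forward).
At maturity, profit = |F_mkt − F*| = |933.99 − 969.9473| = $35.96 per troy ounce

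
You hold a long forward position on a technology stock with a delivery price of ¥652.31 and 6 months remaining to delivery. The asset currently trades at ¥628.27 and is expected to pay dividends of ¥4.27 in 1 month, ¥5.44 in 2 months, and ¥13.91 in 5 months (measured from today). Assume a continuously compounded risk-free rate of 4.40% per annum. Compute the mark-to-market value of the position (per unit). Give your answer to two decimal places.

-¥33.16

PV(remaining dividends) I = 4.27·e^(−0.0440·1/12) + 5.44·e^(−0.0440·2/12) + 13.91·e^(−0.0440·5/12) = 23.3119
Current forward F = (S − I)·e^(rT) = (628.27 − 23.3119)·e^(0.0440·6/12) = 604.9581 × 1.022244 = 618.4148
Value (long) = (F − K)·e^(−rT) = (618.4148 − 652.31) × 0.978240 = -33.1576
Value = -¥33.16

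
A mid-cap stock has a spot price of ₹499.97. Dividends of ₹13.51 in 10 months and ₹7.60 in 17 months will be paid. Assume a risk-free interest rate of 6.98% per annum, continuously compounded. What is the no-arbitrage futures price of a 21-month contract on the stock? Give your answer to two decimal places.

₹542.75

PV(dividends) I = 13.51·e^(−0.0698·10/12) + 7.60·e^(−0.0698·17/12)
I = 12.7466 + 6.8844 = 19.6310
F = (S − I)·e^(rT) = (499.97 − 19.6310) · e^(0.0698·21/12)
= 480.3390 · e^0.122150 = 480.3390 × 1.129924 = ₹542.75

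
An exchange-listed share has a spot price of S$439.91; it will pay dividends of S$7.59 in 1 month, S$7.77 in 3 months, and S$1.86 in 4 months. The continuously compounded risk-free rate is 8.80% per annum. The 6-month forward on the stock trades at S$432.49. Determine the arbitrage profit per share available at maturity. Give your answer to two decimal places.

S$9.50 per share

PV(dividends) I = 7.59·e^(−0.0880·1/12) + 7.77·e^(−0.0880·3/12) + 1.86·e^(−0.0880·4/12) = 16.9417
Fair forward F* = (S − I)·e^(rT) = (439.91 − 16.9417)·e^0.044000 = 422.9683 × 1.044982 = 441.9943
Market S$432.49 < fair 441.9943: forward underpriced → reverse cash-and-carry (short the stock, invest proceeds at r, pay the dividends, go long the forward).
Profit at T = |F_mkt − F*| = |432.49 − 441.9943| = S$9.50 per share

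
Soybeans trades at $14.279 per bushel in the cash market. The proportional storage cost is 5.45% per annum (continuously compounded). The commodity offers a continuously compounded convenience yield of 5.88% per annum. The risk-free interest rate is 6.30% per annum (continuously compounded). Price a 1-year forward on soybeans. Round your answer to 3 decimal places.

Net carry = r + u − y = 0.0630 + 0.0545 − 0.0588 = 0.0587
F = S·e^((r+u−y)T) = 14.279 · e^(0.0587 × 1) = 14.279 · e^0.058700
= 14.279 × 1.060457 = $15.142 per bushel

$15.142 per bushel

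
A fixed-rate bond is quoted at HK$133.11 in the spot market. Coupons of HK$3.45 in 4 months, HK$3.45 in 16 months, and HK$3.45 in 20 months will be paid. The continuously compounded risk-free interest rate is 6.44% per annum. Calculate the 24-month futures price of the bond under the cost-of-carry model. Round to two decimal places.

HK$140.44

PV(coupons) I = 3.45·e^(−0.0644·4/12) + 3.45·e^(−0.0644·16/12) + 3.45·e^(−0.0644·20/12)
I = 3.3767 + 3.1661 + 3.0989 = 9.6417
F = (S − I)·e^(rT) = (133.11 − 9.6417) · e^(0.0644·24/12)
= 123.4683 · e^0.128800 = 123.4683 × 1.137463 = HK$140.44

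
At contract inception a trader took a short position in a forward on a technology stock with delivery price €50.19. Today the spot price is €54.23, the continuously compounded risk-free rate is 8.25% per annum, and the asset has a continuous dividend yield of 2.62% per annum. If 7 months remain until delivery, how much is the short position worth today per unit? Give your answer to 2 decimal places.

Current fair forward for the remaining 7 months: F = S·e^((r − q)·T), (r − q) = 0.0825 − 0.0262 = 0.0563
F = 54.23 · e^(0.0563 × 7/12) = 54.23 × 1.033387 = 56.0406
Value of long forward = (F − K)·e^(−rT) = (56.0406 − 50.19) · e^(−0.0825·7/12)
= 5.8506 × 0.953015 = 5.58
Short position value = −(long value) = -€5.58

-€5.58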